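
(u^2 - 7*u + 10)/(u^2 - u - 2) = (u - 5)/(u + 1)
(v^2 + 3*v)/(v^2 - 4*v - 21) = v/(v - 7)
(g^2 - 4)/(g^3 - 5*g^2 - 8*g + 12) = (g - 2)/(g^2 - 7*g + 6)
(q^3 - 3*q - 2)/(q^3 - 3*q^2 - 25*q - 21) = (q^2 - q - 2)/(q^2 - 4*q - 21)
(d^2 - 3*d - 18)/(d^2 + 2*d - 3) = (d - 6)/(d - 1)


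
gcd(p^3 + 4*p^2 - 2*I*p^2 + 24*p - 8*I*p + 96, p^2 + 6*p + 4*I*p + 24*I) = p + 4*I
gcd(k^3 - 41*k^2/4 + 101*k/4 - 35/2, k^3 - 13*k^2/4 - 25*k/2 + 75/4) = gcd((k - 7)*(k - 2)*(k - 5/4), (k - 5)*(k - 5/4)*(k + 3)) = k - 5/4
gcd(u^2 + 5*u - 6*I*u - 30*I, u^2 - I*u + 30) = u - 6*I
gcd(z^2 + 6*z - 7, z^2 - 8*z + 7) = z - 1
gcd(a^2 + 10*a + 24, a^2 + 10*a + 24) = a^2 + 10*a + 24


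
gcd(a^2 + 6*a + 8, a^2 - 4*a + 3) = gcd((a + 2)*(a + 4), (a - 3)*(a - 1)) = 1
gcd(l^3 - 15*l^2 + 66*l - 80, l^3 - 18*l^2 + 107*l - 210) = l - 5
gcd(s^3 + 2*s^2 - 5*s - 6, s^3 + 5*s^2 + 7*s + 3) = s^2 + 4*s + 3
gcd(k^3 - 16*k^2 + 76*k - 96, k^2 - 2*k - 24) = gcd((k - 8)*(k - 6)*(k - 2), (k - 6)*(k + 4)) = k - 6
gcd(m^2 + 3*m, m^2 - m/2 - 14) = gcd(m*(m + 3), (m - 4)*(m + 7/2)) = 1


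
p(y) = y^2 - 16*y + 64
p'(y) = 2*y - 16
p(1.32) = 44.62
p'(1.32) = -13.36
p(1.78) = 38.69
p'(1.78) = -12.44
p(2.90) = 26.01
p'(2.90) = -10.20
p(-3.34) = 128.60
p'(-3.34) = -22.68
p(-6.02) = 196.56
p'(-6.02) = -28.04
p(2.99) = 25.10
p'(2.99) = -10.02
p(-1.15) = 83.72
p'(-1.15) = -18.30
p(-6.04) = 197.12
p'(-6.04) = -28.08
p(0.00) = 64.00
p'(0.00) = -16.00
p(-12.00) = 400.00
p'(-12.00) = -40.00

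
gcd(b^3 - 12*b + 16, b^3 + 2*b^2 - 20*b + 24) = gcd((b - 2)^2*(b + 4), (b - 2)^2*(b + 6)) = b^2 - 4*b + 4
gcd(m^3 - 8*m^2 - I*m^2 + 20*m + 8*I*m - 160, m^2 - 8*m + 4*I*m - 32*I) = m^2 + m*(-8 + 4*I) - 32*I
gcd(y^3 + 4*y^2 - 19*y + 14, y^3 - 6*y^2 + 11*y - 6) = y^2 - 3*y + 2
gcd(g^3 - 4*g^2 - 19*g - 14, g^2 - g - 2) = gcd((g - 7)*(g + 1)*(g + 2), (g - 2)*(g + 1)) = g + 1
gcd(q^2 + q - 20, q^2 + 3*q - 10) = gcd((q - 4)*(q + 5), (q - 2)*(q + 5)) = q + 5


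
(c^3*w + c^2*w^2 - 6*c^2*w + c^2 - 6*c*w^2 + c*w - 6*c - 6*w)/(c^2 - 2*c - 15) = (-c^3*w - c^2*w^2 + 6*c^2*w - c^2 + 6*c*w^2 - c*w + 6*c + 6*w)/(-c^2 + 2*c + 15)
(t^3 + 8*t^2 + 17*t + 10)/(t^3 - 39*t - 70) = (t + 1)/(t - 7)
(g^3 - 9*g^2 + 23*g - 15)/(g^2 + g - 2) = (g^2 - 8*g + 15)/(g + 2)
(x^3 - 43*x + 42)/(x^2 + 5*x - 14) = (x^2 - 7*x + 6)/(x - 2)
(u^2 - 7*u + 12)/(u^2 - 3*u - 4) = (u - 3)/(u + 1)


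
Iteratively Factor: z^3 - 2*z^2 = (z)*(z^2 - 2*z) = z*(z - 2)*(z)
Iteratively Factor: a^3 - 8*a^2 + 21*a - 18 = (a - 3)*(a^2 - 5*a + 6) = (a - 3)^2*(a - 2)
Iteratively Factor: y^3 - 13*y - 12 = (y + 3)*(y^2 - 3*y - 4) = (y + 1)*(y + 3)*(y - 4)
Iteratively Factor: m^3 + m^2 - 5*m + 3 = (m + 3)*(m^2 - 2*m + 1) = (m - 1)*(m + 3)*(m - 1)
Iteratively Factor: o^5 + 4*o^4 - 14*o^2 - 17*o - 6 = (o + 1)*(o^4 + 3*o^3 - 3*o^2 - 11*o - 6) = (o + 1)*(o + 3)*(o^3 - 3*o - 2) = (o + 1)^2*(o + 3)*(o^2 - o - 2) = (o + 1)^3*(o + 3)*(o - 2)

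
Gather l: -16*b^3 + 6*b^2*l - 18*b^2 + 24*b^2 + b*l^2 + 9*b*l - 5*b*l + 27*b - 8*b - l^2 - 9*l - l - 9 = -16*b^3 + 6*b^2 + 19*b + l^2*(b - 1) + l*(6*b^2 + 4*b - 10) - 9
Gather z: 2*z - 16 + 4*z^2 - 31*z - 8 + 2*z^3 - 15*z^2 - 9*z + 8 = 2*z^3 - 11*z^2 - 38*z - 16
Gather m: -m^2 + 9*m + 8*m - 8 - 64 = -m^2 + 17*m - 72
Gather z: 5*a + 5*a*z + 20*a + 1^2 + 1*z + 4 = 25*a + z*(5*a + 1) + 5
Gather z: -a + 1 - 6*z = -a - 6*z + 1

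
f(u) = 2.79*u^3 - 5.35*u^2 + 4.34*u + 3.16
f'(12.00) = 1081.22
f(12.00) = 4105.96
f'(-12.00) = 1338.02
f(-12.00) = -5640.44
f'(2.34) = 25.13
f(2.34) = 19.77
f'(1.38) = 5.51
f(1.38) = 6.29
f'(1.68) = 9.99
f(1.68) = 8.58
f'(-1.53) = 40.30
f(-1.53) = -26.00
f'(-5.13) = 279.50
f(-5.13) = -536.57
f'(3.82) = 85.60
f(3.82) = 97.19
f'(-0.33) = 8.78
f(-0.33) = 1.04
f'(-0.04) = 4.78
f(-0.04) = 2.98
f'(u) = 8.37*u^2 - 10.7*u + 4.34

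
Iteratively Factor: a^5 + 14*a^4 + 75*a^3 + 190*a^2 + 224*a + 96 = (a + 2)*(a^4 + 12*a^3 + 51*a^2 + 88*a + 48) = (a + 2)*(a + 3)*(a^3 + 9*a^2 + 24*a + 16) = (a + 2)*(a + 3)*(a + 4)*(a^2 + 5*a + 4) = (a + 2)*(a + 3)*(a + 4)^2*(a + 1)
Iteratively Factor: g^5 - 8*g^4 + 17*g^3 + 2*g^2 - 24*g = (g + 1)*(g^4 - 9*g^3 + 26*g^2 - 24*g) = g*(g + 1)*(g^3 - 9*g^2 + 26*g - 24) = g*(g - 3)*(g + 1)*(g^2 - 6*g + 8) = g*(g - 3)*(g - 2)*(g + 1)*(g - 4)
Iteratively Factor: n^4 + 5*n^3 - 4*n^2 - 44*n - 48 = (n - 3)*(n^3 + 8*n^2 + 20*n + 16) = (n - 3)*(n + 4)*(n^2 + 4*n + 4) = (n - 3)*(n + 2)*(n + 4)*(n + 2)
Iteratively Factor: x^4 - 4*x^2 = (x)*(x^3 - 4*x) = x*(x + 2)*(x^2 - 2*x) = x^2*(x + 2)*(x - 2)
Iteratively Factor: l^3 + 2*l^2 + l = (l)*(l^2 + 2*l + 1) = l*(l + 1)*(l + 1)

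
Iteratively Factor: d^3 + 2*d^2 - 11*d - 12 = (d - 3)*(d^2 + 5*d + 4) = (d - 3)*(d + 1)*(d + 4)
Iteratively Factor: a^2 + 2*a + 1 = (a + 1)*(a + 1)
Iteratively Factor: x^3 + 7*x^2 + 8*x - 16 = (x + 4)*(x^2 + 3*x - 4) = (x - 1)*(x + 4)*(x + 4)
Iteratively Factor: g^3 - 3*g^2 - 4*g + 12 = (g - 2)*(g^2 - g - 6) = (g - 2)*(g + 2)*(g - 3)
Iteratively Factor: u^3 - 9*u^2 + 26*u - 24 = (u - 3)*(u^2 - 6*u + 8) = (u - 3)*(u - 2)*(u - 4)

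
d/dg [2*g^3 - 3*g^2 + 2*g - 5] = 6*g^2 - 6*g + 2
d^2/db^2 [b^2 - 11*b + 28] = 2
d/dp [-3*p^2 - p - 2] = -6*p - 1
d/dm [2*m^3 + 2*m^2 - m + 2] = 6*m^2 + 4*m - 1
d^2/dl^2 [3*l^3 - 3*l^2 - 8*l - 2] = 18*l - 6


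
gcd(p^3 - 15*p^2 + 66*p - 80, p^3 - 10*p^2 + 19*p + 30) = p - 5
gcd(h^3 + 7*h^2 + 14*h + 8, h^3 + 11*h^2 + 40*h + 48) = h + 4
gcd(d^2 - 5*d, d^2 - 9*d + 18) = 1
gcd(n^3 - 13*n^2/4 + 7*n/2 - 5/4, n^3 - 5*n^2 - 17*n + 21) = n - 1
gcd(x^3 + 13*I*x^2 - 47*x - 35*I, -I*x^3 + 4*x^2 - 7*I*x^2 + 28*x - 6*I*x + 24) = 1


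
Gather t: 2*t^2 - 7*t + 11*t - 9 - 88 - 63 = 2*t^2 + 4*t - 160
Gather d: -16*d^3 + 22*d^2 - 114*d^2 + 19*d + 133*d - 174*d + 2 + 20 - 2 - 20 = -16*d^3 - 92*d^2 - 22*d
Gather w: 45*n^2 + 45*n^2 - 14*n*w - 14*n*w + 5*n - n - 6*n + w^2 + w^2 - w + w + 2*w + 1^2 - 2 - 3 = 90*n^2 - 2*n + 2*w^2 + w*(2 - 28*n) - 4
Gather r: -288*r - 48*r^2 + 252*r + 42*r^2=-6*r^2 - 36*r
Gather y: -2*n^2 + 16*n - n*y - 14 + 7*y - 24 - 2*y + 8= -2*n^2 + 16*n + y*(5 - n) - 30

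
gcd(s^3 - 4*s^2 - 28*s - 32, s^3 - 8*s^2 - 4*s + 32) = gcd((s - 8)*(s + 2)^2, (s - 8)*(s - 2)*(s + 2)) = s^2 - 6*s - 16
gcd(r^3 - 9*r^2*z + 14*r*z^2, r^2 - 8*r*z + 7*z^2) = -r + 7*z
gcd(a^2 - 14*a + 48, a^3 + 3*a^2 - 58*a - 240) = a - 8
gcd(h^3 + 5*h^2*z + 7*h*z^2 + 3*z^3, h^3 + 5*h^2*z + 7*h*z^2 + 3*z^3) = h^3 + 5*h^2*z + 7*h*z^2 + 3*z^3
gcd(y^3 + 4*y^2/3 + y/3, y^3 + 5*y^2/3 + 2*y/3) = y^2 + y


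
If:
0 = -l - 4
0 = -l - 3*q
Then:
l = -4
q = 4/3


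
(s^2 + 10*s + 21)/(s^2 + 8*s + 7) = (s + 3)/(s + 1)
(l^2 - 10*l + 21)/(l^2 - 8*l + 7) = (l - 3)/(l - 1)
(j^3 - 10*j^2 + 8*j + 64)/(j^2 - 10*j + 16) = (j^2 - 2*j - 8)/(j - 2)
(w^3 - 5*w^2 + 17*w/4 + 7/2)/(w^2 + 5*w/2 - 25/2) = (4*w^3 - 20*w^2 + 17*w + 14)/(2*(2*w^2 + 5*w - 25))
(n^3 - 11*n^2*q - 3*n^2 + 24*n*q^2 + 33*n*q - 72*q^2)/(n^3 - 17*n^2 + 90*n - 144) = (n^2 - 11*n*q + 24*q^2)/(n^2 - 14*n + 48)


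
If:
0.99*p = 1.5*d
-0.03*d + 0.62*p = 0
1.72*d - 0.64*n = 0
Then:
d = 0.00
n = 0.00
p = 0.00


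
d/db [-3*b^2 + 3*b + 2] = 3 - 6*b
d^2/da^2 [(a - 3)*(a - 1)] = 2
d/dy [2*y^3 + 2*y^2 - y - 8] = 6*y^2 + 4*y - 1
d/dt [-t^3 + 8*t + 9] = 8 - 3*t^2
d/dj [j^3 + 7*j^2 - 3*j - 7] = 3*j^2 + 14*j - 3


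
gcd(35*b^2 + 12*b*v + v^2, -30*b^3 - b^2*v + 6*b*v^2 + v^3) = 5*b + v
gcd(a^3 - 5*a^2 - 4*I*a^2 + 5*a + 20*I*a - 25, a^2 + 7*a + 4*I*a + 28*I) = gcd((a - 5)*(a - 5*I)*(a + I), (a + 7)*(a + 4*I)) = 1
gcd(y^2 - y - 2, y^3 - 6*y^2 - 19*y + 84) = 1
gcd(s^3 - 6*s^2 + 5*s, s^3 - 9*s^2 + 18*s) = s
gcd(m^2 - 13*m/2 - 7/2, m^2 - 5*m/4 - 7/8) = m + 1/2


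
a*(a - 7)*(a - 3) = a^3 - 10*a^2 + 21*a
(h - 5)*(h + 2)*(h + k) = h^3 + h^2*k - 3*h^2 - 3*h*k - 10*h - 10*k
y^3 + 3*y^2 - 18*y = y*(y - 3)*(y + 6)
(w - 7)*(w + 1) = w^2 - 6*w - 7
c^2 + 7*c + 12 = (c + 3)*(c + 4)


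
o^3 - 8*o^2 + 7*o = o*(o - 7)*(o - 1)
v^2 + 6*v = v*(v + 6)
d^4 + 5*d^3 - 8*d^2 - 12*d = d*(d - 2)*(d + 1)*(d + 6)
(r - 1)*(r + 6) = r^2 + 5*r - 6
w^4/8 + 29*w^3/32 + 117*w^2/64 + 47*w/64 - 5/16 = (w/4 + 1)*(w/2 + 1/2)*(w - 1/4)*(w + 5/2)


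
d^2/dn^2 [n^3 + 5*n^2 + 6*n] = 6*n + 10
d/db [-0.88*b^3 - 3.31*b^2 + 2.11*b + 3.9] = -2.64*b^2 - 6.62*b + 2.11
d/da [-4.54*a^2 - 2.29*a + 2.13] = -9.08*a - 2.29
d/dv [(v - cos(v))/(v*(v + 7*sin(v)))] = (v^2*sin(v) - 7*v^2*cos(v) - v^2 + 2*v*cos(v) + 7*v + 7*sin(2*v)/2)/(v^2*(v + 7*sin(v))^2)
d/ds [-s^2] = -2*s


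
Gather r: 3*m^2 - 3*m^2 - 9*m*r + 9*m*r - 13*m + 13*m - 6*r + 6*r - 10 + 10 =0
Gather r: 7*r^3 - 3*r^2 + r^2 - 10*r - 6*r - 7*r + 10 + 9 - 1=7*r^3 - 2*r^2 - 23*r + 18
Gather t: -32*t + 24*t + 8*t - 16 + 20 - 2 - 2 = 0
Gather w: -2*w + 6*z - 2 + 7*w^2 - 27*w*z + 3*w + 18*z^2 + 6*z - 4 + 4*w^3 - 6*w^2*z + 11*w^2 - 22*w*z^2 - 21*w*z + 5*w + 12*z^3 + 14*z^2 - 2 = 4*w^3 + w^2*(18 - 6*z) + w*(-22*z^2 - 48*z + 6) + 12*z^3 + 32*z^2 + 12*z - 8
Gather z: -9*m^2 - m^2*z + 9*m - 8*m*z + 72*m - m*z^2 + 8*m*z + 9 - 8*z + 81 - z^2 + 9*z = -9*m^2 + 81*m + z^2*(-m - 1) + z*(1 - m^2) + 90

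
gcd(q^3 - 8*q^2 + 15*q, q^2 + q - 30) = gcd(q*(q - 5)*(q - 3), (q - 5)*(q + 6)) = q - 5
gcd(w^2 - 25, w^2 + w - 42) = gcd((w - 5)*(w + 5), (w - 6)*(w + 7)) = 1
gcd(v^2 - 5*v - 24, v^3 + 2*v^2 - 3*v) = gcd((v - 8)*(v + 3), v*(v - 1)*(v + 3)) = v + 3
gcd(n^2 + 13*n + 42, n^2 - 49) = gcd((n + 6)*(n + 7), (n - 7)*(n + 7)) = n + 7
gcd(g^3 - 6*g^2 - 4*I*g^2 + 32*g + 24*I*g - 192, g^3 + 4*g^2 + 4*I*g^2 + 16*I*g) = g + 4*I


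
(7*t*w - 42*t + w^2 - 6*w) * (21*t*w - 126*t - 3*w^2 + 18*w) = 147*t^2*w^2 - 1764*t^2*w + 5292*t^2 - 3*w^4 + 36*w^3 - 108*w^2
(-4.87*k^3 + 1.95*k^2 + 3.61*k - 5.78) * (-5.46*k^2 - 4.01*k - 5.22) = 26.5902*k^5 + 8.8817*k^4 - 2.1087*k^3 + 6.9037*k^2 + 4.3336*k + 30.1716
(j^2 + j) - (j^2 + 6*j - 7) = 7 - 5*j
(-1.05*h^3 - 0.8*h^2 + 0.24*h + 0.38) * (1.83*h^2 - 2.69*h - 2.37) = -1.9215*h^5 + 1.3605*h^4 + 5.0797*h^3 + 1.9458*h^2 - 1.591*h - 0.9006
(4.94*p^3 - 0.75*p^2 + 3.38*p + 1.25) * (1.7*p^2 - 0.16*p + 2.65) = 8.398*p^5 - 2.0654*p^4 + 18.957*p^3 - 0.4033*p^2 + 8.757*p + 3.3125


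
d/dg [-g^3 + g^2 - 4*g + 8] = -3*g^2 + 2*g - 4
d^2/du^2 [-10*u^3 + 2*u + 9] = -60*u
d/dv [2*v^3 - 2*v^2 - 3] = 2*v*(3*v - 2)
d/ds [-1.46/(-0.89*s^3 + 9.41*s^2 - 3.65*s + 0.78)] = (-3.8982*s^2 + 27.4772*s - 5.329)/(0.89*s^3 - 9.41*s^2 + 3.65*s - 0.78)^2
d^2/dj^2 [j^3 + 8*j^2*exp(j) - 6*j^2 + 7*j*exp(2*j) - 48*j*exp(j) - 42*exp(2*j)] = 8*j^2*exp(j) + 28*j*exp(2*j) - 16*j*exp(j) + 6*j - 140*exp(2*j) - 80*exp(j) - 12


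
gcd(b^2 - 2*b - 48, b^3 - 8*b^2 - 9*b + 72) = b - 8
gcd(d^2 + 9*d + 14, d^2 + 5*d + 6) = d + 2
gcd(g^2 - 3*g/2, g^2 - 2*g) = g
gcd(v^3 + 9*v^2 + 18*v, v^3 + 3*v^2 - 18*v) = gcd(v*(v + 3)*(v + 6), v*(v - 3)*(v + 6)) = v^2 + 6*v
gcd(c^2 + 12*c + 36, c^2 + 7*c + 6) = c + 6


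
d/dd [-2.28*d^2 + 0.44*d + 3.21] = 0.44 - 4.56*d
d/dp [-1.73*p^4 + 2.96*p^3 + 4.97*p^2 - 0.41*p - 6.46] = -6.92*p^3 + 8.88*p^2 + 9.94*p - 0.41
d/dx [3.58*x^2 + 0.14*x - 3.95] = 7.16*x + 0.14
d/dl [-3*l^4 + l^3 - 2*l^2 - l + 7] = -12*l^3 + 3*l^2 - 4*l - 1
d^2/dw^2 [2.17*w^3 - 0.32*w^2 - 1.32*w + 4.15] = 13.02*w - 0.64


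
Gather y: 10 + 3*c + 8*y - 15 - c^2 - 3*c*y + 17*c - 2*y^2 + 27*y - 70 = -c^2 + 20*c - 2*y^2 + y*(35 - 3*c) - 75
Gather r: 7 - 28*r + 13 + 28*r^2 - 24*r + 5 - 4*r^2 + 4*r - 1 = 24*r^2 - 48*r + 24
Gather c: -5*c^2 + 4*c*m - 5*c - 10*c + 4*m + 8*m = -5*c^2 + c*(4*m - 15) + 12*m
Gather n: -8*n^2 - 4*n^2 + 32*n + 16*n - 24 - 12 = -12*n^2 + 48*n - 36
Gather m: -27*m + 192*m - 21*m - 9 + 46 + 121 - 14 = 144*m + 144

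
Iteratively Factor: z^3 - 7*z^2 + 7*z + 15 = (z - 3)*(z^2 - 4*z - 5) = (z - 3)*(z + 1)*(z - 5)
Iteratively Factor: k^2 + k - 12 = (k - 3)*(k + 4)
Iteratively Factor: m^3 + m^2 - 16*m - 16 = (m - 4)*(m^2 + 5*m + 4) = (m - 4)*(m + 4)*(m + 1)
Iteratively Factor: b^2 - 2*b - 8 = (b + 2)*(b - 4)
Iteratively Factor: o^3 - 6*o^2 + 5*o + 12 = (o - 4)*(o^2 - 2*o - 3) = (o - 4)*(o + 1)*(o - 3)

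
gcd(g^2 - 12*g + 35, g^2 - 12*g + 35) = g^2 - 12*g + 35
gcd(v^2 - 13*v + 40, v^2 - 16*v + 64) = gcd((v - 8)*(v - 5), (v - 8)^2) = v - 8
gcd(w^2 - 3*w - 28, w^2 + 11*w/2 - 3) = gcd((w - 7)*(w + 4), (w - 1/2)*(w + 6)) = 1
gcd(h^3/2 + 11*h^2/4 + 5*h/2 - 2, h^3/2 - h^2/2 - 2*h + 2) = h + 2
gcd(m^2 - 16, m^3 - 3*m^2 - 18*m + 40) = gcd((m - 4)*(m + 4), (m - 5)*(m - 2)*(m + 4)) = m + 4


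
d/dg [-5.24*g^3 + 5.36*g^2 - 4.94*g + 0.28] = -15.72*g^2 + 10.72*g - 4.94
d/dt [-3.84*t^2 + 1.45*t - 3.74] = 1.45 - 7.68*t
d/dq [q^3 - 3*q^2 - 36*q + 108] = 3*q^2 - 6*q - 36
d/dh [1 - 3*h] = -3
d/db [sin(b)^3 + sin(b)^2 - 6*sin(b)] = (3*sin(b)^2 + 2*sin(b) - 6)*cos(b)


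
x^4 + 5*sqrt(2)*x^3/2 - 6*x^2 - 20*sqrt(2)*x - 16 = (x - 2*sqrt(2))*(x + sqrt(2)/2)*(x + 2*sqrt(2))^2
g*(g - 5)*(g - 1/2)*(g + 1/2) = g^4 - 5*g^3 - g^2/4 + 5*g/4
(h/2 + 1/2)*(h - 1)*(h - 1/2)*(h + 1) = h^4/2 + h^3/4 - 3*h^2/4 - h/4 + 1/4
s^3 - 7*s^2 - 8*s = s*(s - 8)*(s + 1)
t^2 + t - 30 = (t - 5)*(t + 6)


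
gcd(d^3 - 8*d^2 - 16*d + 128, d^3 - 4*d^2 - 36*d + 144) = d - 4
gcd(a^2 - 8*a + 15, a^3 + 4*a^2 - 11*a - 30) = a - 3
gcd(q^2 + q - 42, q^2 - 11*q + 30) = q - 6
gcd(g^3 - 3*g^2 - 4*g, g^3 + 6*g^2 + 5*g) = g^2 + g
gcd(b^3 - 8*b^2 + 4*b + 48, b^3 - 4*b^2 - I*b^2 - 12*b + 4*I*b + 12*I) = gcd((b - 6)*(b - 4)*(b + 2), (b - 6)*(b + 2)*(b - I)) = b^2 - 4*b - 12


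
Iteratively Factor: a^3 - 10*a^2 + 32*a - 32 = (a - 4)*(a^2 - 6*a + 8) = (a - 4)^2*(a - 2)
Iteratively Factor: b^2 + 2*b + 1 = (b + 1)*(b + 1)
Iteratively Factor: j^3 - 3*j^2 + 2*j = (j - 2)*(j^2 - j) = j*(j - 2)*(j - 1)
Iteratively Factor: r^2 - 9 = (r + 3)*(r - 3)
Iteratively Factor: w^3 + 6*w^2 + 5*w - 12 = (w - 1)*(w^2 + 7*w + 12) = (w - 1)*(w + 4)*(w + 3)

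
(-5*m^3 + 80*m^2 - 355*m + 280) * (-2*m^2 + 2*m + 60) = 10*m^5 - 170*m^4 + 570*m^3 + 3530*m^2 - 20740*m + 16800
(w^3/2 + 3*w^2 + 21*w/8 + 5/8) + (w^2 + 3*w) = w^3/2 + 4*w^2 + 45*w/8 + 5/8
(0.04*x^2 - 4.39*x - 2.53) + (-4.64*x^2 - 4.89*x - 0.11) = -4.6*x^2 - 9.28*x - 2.64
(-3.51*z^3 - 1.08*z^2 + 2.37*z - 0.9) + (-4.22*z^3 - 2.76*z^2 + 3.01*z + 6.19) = -7.73*z^3 - 3.84*z^2 + 5.38*z + 5.29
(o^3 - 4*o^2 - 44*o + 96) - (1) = o^3 - 4*o^2 - 44*o + 95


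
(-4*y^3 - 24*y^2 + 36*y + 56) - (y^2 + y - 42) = -4*y^3 - 25*y^2 + 35*y + 98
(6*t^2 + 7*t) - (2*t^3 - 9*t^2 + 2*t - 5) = -2*t^3 + 15*t^2 + 5*t + 5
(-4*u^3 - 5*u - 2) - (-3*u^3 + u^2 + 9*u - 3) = -u^3 - u^2 - 14*u + 1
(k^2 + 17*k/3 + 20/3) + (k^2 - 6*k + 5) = 2*k^2 - k/3 + 35/3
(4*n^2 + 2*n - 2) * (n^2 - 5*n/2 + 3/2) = 4*n^4 - 8*n^3 - n^2 + 8*n - 3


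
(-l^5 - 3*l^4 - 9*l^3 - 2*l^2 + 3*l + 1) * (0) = 0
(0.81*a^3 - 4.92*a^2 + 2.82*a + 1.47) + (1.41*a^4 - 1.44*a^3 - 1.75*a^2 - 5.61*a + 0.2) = 1.41*a^4 - 0.63*a^3 - 6.67*a^2 - 2.79*a + 1.67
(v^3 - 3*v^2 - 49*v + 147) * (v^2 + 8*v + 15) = v^5 + 5*v^4 - 58*v^3 - 290*v^2 + 441*v + 2205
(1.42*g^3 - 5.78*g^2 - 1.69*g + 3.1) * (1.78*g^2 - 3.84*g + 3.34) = 2.5276*g^5 - 15.7412*g^4 + 23.9298*g^3 - 7.2976*g^2 - 17.5486*g + 10.354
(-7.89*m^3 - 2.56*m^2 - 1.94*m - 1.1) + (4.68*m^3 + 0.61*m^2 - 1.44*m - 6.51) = -3.21*m^3 - 1.95*m^2 - 3.38*m - 7.61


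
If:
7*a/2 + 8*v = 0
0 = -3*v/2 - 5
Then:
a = 160/21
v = -10/3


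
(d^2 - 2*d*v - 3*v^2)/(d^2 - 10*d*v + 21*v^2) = (-d - v)/(-d + 7*v)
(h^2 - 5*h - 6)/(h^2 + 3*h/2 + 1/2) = 2*(h - 6)/(2*h + 1)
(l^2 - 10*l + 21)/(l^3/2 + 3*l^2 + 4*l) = 2*(l^2 - 10*l + 21)/(l*(l^2 + 6*l + 8))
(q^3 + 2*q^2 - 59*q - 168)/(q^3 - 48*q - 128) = (q^2 + 10*q + 21)/(q^2 + 8*q + 16)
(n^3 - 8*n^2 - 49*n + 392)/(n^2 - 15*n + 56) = n + 7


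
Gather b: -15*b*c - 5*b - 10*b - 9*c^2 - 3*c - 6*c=b*(-15*c - 15) - 9*c^2 - 9*c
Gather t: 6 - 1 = 5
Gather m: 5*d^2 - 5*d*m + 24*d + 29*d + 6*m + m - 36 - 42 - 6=5*d^2 + 53*d + m*(7 - 5*d) - 84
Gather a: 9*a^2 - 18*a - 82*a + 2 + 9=9*a^2 - 100*a + 11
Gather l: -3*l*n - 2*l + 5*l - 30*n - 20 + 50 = l*(3 - 3*n) - 30*n + 30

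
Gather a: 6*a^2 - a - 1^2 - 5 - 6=6*a^2 - a - 12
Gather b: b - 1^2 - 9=b - 10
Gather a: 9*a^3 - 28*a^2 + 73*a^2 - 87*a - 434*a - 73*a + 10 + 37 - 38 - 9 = 9*a^3 + 45*a^2 - 594*a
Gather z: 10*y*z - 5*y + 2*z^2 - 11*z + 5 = -5*y + 2*z^2 + z*(10*y - 11) + 5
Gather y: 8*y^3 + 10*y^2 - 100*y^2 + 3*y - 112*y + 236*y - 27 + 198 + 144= 8*y^3 - 90*y^2 + 127*y + 315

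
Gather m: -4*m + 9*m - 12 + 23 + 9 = 5*m + 20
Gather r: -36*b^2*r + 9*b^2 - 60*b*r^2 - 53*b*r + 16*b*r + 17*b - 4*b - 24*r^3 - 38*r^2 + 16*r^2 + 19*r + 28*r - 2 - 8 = 9*b^2 + 13*b - 24*r^3 + r^2*(-60*b - 22) + r*(-36*b^2 - 37*b + 47) - 10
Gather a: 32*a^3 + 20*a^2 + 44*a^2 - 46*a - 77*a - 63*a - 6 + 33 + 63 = 32*a^3 + 64*a^2 - 186*a + 90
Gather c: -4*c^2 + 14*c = -4*c^2 + 14*c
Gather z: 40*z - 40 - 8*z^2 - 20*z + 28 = -8*z^2 + 20*z - 12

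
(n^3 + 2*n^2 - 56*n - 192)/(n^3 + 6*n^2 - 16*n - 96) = (n - 8)/(n - 4)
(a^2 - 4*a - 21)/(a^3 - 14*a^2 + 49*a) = (a + 3)/(a*(a - 7))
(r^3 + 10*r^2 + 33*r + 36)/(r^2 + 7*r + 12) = r + 3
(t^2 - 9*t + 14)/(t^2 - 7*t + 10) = (t - 7)/(t - 5)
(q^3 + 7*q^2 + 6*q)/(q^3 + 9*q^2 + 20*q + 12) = q/(q + 2)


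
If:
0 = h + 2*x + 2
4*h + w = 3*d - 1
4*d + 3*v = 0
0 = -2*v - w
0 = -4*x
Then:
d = -21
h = -2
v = 28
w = -56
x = 0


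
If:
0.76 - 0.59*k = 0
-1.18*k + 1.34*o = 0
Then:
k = 1.29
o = 1.13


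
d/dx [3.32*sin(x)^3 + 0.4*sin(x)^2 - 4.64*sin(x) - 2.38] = (9.96*sin(x)^2 + 0.8*sin(x) - 4.64)*cos(x)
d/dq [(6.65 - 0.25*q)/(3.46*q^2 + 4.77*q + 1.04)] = (0.865*q^2 - 46.018*q - 31.9805)/(11.9716*q^4 + 33.0084*q^3 + 29.9497*q^2 + 9.9216*q + 1.0816)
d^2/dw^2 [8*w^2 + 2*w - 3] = 16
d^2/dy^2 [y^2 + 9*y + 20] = 2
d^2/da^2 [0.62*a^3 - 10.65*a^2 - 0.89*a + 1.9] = 3.72*a - 21.3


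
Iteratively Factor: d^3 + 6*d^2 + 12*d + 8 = (d + 2)*(d^2 + 4*d + 4) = (d + 2)^2*(d + 2)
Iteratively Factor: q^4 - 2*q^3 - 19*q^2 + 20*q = (q)*(q^3 - 2*q^2 - 19*q + 20) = q*(q - 5)*(q^2 + 3*q - 4) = q*(q - 5)*(q + 4)*(q - 1)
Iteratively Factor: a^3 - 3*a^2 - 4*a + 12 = (a - 2)*(a^2 - a - 6) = (a - 2)*(a + 2)*(a - 3)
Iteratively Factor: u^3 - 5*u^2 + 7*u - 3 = (u - 1)*(u^2 - 4*u + 3) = (u - 1)^2*(u - 3)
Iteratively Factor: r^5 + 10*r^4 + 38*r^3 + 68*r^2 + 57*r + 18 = (r + 1)*(r^4 + 9*r^3 + 29*r^2 + 39*r + 18) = (r + 1)*(r + 3)*(r^3 + 6*r^2 + 11*r + 6) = (r + 1)^2*(r + 3)*(r^2 + 5*r + 6) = (r + 1)^2*(r + 2)*(r + 3)*(r + 3)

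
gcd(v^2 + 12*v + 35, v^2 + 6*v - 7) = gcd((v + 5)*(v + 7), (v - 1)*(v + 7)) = v + 7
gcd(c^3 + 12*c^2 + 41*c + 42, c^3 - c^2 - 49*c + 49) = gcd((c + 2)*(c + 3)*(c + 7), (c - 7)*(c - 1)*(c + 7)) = c + 7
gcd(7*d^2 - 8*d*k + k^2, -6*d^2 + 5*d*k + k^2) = d - k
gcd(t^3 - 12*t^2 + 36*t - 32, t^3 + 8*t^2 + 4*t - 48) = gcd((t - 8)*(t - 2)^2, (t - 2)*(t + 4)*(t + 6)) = t - 2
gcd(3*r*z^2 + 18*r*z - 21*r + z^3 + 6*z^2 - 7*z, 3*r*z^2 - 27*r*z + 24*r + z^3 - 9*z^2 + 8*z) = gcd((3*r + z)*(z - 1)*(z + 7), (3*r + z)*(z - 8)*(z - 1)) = 3*r*z - 3*r + z^2 - z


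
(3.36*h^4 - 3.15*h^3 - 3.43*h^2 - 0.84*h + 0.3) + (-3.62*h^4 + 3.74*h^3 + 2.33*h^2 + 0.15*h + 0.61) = -0.26*h^4 + 0.59*h^3 - 1.1*h^2 - 0.69*h + 0.91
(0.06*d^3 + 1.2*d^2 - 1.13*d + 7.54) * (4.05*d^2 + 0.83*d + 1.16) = 0.243*d^5 + 4.9098*d^4 - 3.5109*d^3 + 30.9911*d^2 + 4.9474*d + 8.7464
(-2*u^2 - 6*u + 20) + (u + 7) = -2*u^2 - 5*u + 27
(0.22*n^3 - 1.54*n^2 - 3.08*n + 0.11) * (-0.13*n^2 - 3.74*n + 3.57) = -0.0286*n^5 - 0.6226*n^4 + 6.9454*n^3 + 6.0071*n^2 - 11.407*n + 0.3927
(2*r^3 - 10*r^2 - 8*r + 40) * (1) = 2*r^3 - 10*r^2 - 8*r + 40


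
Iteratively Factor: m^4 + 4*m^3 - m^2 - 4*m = (m)*(m^3 + 4*m^2 - m - 4) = m*(m + 4)*(m^2 - 1) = m*(m - 1)*(m + 4)*(m + 1)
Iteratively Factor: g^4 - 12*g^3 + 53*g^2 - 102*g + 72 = (g - 3)*(g^3 - 9*g^2 + 26*g - 24) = (g - 4)*(g - 3)*(g^2 - 5*g + 6) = (g - 4)*(g - 3)*(g - 2)*(g - 3)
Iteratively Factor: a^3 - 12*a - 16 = (a - 4)*(a^2 + 4*a + 4) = (a - 4)*(a + 2)*(a + 2)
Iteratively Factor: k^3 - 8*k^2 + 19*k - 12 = (k - 1)*(k^2 - 7*k + 12) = (k - 3)*(k - 1)*(k - 4)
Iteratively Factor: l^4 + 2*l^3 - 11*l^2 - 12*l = (l)*(l^3 + 2*l^2 - 11*l - 12) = l*(l - 3)*(l^2 + 5*l + 4) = l*(l - 3)*(l + 4)*(l + 1)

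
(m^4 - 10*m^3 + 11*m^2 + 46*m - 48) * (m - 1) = m^5 - 11*m^4 + 21*m^3 + 35*m^2 - 94*m + 48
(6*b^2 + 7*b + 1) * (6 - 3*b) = -18*b^3 + 15*b^2 + 39*b + 6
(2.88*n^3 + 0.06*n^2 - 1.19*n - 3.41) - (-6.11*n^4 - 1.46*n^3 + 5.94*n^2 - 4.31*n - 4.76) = 6.11*n^4 + 4.34*n^3 - 5.88*n^2 + 3.12*n + 1.35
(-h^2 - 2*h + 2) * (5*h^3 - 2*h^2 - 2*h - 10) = -5*h^5 - 8*h^4 + 16*h^3 + 10*h^2 + 16*h - 20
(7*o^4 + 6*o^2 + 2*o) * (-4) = -28*o^4 - 24*o^2 - 8*o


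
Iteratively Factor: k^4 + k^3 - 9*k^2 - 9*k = (k - 3)*(k^3 + 4*k^2 + 3*k) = (k - 3)*(k + 1)*(k^2 + 3*k) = k*(k - 3)*(k + 1)*(k + 3)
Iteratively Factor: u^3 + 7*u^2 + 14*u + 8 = (u + 2)*(u^2 + 5*u + 4) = (u + 2)*(u + 4)*(u + 1)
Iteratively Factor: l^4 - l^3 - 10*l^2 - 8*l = (l)*(l^3 - l^2 - 10*l - 8) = l*(l + 2)*(l^2 - 3*l - 4) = l*(l - 4)*(l + 2)*(l + 1)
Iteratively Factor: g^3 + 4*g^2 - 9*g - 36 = (g + 3)*(g^2 + g - 12) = (g - 3)*(g + 3)*(g + 4)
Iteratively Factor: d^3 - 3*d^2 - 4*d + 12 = (d - 3)*(d^2 - 4) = (d - 3)*(d - 2)*(d + 2)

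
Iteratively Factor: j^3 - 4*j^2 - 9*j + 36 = (j - 3)*(j^2 - j - 12) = (j - 3)*(j + 3)*(j - 4)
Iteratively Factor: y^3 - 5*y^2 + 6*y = (y - 3)*(y^2 - 2*y) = y*(y - 3)*(y - 2)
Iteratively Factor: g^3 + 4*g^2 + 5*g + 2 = (g + 1)*(g^2 + 3*g + 2) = (g + 1)*(g + 2)*(g + 1)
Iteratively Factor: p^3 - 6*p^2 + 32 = (p - 4)*(p^2 - 2*p - 8) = (p - 4)^2*(p + 2)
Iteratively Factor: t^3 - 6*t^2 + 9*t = (t - 3)*(t^2 - 3*t) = (t - 3)^2*(t)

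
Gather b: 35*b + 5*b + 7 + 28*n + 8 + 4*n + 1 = 40*b + 32*n + 16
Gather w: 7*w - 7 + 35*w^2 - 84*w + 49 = 35*w^2 - 77*w + 42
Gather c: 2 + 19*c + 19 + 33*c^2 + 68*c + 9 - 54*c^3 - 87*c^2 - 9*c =-54*c^3 - 54*c^2 + 78*c + 30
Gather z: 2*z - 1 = 2*z - 1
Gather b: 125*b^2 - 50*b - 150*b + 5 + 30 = 125*b^2 - 200*b + 35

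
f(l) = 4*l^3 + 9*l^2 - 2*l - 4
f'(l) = 12*l^2 + 18*l - 2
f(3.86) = 352.43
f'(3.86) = 246.28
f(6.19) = 1277.17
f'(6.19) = 569.21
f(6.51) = 1467.98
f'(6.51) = 623.74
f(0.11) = -4.11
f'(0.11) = 0.13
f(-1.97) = 4.29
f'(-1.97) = 9.11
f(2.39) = 97.24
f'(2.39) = 109.57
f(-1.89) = 4.92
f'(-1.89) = 6.85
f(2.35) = 92.91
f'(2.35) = 106.57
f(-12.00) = -5596.00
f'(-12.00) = 1510.00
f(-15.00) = -11449.00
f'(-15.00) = 2428.00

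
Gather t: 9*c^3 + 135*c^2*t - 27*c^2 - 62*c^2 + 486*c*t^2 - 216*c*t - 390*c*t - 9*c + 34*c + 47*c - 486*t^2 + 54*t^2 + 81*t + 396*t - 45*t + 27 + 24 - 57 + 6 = 9*c^3 - 89*c^2 + 72*c + t^2*(486*c - 432) + t*(135*c^2 - 606*c + 432)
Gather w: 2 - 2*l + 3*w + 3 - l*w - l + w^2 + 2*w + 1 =-3*l + w^2 + w*(5 - l) + 6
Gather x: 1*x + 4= x + 4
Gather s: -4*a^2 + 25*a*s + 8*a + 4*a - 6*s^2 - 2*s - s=-4*a^2 + 12*a - 6*s^2 + s*(25*a - 3)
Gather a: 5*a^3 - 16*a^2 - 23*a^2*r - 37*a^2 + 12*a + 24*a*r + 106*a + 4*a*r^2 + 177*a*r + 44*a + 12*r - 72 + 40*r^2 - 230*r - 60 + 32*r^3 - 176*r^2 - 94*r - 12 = 5*a^3 + a^2*(-23*r - 53) + a*(4*r^2 + 201*r + 162) + 32*r^3 - 136*r^2 - 312*r - 144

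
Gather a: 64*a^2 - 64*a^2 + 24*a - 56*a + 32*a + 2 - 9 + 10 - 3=0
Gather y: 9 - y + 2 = 11 - y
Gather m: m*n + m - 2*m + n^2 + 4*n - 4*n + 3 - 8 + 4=m*(n - 1) + n^2 - 1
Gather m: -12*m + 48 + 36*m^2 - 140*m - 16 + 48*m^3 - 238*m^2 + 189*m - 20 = 48*m^3 - 202*m^2 + 37*m + 12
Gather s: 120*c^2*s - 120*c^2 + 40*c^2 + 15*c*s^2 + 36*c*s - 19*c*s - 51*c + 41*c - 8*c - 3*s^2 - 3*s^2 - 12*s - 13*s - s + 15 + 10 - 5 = -80*c^2 - 18*c + s^2*(15*c - 6) + s*(120*c^2 + 17*c - 26) + 20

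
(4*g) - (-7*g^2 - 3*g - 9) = 7*g^2 + 7*g + 9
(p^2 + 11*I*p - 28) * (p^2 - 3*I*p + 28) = p^4 + 8*I*p^3 + 33*p^2 + 392*I*p - 784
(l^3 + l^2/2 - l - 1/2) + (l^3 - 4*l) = 2*l^3 + l^2/2 - 5*l - 1/2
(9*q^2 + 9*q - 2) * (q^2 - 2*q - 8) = 9*q^4 - 9*q^3 - 92*q^2 - 68*q + 16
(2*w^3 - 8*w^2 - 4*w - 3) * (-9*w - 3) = -18*w^4 + 66*w^3 + 60*w^2 + 39*w + 9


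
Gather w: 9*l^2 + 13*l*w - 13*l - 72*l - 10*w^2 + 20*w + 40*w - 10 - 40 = 9*l^2 - 85*l - 10*w^2 + w*(13*l + 60) - 50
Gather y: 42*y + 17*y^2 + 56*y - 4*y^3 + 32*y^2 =-4*y^3 + 49*y^2 + 98*y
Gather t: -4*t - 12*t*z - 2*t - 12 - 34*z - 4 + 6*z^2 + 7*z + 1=t*(-12*z - 6) + 6*z^2 - 27*z - 15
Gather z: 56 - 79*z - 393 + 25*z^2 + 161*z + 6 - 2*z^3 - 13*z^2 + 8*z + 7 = -2*z^3 + 12*z^2 + 90*z - 324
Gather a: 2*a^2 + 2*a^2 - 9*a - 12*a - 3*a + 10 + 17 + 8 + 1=4*a^2 - 24*a + 36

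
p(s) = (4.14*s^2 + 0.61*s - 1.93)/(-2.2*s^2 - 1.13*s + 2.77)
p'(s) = (4.4*s + 1.13)*(4.14*s^2 + 0.61*s - 1.93)/(-2.2*s^2 - 1.13*s + 2.77)^2 + (8.28*s + 0.61)/(-2.2*s^2 - 1.13*s + 2.77) = (-3.3362*s^2 + 14.4436*s - 0.4912)/(4.84*s^4 + 4.972*s^3 - 10.9111*s^2 - 6.2602*s + 7.6729)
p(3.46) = -1.81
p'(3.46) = 0.01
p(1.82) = -1.96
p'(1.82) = 0.34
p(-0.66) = -0.21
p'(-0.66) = -1.75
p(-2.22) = -3.08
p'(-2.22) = -1.58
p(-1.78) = -4.61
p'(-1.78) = -7.67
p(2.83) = -1.83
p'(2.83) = 0.04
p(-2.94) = -2.48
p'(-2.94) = -0.43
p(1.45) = -2.19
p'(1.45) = 1.10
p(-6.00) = -2.06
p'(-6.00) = -0.04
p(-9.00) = -1.98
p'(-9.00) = -0.01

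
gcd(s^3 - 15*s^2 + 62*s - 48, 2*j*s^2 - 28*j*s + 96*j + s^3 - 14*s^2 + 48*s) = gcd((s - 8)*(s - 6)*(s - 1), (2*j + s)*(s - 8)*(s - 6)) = s^2 - 14*s + 48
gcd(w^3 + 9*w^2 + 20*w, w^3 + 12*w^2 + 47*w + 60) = w^2 + 9*w + 20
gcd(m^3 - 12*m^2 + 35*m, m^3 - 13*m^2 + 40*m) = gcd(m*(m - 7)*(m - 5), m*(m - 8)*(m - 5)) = m^2 - 5*m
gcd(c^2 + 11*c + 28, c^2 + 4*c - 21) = c + 7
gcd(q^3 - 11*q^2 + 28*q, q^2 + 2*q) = q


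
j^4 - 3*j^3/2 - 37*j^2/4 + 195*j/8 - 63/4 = (j - 2)*(j - 3/2)^2*(j + 7/2)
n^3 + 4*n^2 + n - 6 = (n - 1)*(n + 2)*(n + 3)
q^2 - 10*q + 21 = (q - 7)*(q - 3)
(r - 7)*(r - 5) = r^2 - 12*r + 35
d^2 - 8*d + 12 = (d - 6)*(d - 2)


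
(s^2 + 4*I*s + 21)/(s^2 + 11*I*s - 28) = (s - 3*I)/(s + 4*I)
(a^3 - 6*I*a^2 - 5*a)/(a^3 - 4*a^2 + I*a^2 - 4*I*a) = (a^2 - 6*I*a - 5)/(a^2 + a*(-4 + I) - 4*I)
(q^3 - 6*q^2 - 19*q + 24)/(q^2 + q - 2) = (q^2 - 5*q - 24)/(q + 2)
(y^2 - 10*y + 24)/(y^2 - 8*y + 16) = (y - 6)/(y - 4)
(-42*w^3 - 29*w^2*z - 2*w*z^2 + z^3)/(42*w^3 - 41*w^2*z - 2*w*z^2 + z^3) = (6*w^2 + 5*w*z + z^2)/(-6*w^2 + 5*w*z + z^2)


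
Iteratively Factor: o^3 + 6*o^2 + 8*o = (o + 2)*(o^2 + 4*o) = o*(o + 2)*(o + 4)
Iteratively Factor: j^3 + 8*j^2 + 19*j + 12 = (j + 4)*(j^2 + 4*j + 3) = (j + 1)*(j + 4)*(j + 3)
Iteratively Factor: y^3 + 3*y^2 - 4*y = (y - 1)*(y^2 + 4*y) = y*(y - 1)*(y + 4)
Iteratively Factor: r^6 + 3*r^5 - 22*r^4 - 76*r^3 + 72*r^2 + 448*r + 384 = (r + 2)*(r^5 + r^4 - 24*r^3 - 28*r^2 + 128*r + 192) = (r + 2)^2*(r^4 - r^3 - 22*r^2 + 16*r + 96) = (r + 2)^3*(r^3 - 3*r^2 - 16*r + 48) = (r - 4)*(r + 2)^3*(r^2 + r - 12) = (r - 4)*(r + 2)^3*(r + 4)*(r - 3)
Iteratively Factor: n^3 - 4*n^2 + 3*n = (n - 1)*(n^2 - 3*n) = (n - 3)*(n - 1)*(n)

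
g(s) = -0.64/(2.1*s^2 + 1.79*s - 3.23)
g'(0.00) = 0.11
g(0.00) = 0.20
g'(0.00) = 0.11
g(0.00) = 0.20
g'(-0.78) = -0.08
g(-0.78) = 0.19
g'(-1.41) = -1.06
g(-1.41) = 0.41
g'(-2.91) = -0.08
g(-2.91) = -0.07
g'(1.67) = 0.18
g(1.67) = -0.11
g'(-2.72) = -0.11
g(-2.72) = -0.09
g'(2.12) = 0.07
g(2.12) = -0.06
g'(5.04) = 0.00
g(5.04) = -0.01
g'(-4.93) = -0.01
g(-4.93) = -0.02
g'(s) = -0.64*(-4.2*s - 1.79)/(2.1*s^2 + 1.79*s - 3.23)^2 = (2.688*s + 1.1456)/(2.1*s^2 + 1.79*s - 3.23)^2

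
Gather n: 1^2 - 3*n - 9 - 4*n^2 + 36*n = -4*n^2 + 33*n - 8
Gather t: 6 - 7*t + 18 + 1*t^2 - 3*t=t^2 - 10*t + 24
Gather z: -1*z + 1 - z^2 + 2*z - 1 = -z^2 + z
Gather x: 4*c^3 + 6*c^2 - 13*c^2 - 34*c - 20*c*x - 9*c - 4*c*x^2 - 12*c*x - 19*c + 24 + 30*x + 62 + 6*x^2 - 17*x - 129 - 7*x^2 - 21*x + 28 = 4*c^3 - 7*c^2 - 62*c + x^2*(-4*c - 1) + x*(-32*c - 8) - 15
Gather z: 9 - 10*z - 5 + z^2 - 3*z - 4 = z^2 - 13*z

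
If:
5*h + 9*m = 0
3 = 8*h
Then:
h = 3/8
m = -5/24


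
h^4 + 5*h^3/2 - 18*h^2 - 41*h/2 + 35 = (h - 7/2)*(h - 1)*(h + 2)*(h + 5)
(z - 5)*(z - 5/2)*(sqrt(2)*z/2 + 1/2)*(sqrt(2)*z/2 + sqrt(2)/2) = z^4/2 - 13*z^3/4 + sqrt(2)*z^3/4 - 13*sqrt(2)*z^2/8 + 5*z^2/2 + 5*sqrt(2)*z/4 + 25*z/4 + 25*sqrt(2)/8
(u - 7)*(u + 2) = u^2 - 5*u - 14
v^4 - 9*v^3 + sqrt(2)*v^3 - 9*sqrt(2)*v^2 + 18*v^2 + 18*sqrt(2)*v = v*(v - 6)*(v - 3)*(v + sqrt(2))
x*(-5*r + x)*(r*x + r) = -5*r^2*x^2 - 5*r^2*x + r*x^3 + r*x^2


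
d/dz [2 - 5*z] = -5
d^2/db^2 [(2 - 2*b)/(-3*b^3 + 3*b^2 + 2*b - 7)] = 4*((b - 1)*(-9*b^2 + 6*b + 2)^2 + (-9*b^2 + 6*b - 3*(b - 1)*(3*b - 1) + 2)*(3*b^3 - 3*b^2 - 2*b + 7))/(3*b^3 - 3*b^2 - 2*b + 7)^3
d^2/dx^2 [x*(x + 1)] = 2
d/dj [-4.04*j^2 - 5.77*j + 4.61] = -8.08*j - 5.77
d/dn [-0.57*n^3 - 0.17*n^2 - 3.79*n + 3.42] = -1.71*n^2 - 0.34*n - 3.79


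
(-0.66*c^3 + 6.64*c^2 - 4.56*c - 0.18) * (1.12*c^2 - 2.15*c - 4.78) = -0.7392*c^5 + 8.8558*c^4 - 16.2284*c^3 - 22.1368*c^2 + 22.1838*c + 0.8604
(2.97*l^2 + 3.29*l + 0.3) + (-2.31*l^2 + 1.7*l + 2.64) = 0.66*l^2 + 4.99*l + 2.94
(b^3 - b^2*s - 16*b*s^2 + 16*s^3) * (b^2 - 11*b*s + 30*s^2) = b^5 - 12*b^4*s + 25*b^3*s^2 + 162*b^2*s^3 - 656*b*s^4 + 480*s^5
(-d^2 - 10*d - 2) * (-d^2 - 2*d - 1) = d^4 + 12*d^3 + 23*d^2 + 14*d + 2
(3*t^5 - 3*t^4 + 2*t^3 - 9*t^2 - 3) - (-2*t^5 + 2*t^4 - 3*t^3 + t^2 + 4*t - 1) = 5*t^5 - 5*t^4 + 5*t^3 - 10*t^2 - 4*t - 2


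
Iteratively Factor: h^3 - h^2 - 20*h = (h - 5)*(h^2 + 4*h) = h*(h - 5)*(h + 4)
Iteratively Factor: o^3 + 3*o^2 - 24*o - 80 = (o - 5)*(o^2 + 8*o + 16) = (o - 5)*(o + 4)*(o + 4)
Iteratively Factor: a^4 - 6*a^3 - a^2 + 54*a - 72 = (a + 3)*(a^3 - 9*a^2 + 26*a - 24) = (a - 4)*(a + 3)*(a^2 - 5*a + 6) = (a - 4)*(a - 2)*(a + 3)*(a - 3)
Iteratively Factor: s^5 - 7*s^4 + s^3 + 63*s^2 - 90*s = (s - 2)*(s^4 - 5*s^3 - 9*s^2 + 45*s) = (s - 3)*(s - 2)*(s^3 - 2*s^2 - 15*s) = (s - 3)*(s - 2)*(s + 3)*(s^2 - 5*s) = (s - 5)*(s - 3)*(s - 2)*(s + 3)*(s)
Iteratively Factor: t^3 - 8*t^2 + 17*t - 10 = (t - 1)*(t^2 - 7*t + 10) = (t - 5)*(t - 1)*(t - 2)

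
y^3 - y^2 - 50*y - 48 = (y - 8)*(y + 1)*(y + 6)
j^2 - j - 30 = (j - 6)*(j + 5)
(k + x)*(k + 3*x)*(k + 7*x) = k^3 + 11*k^2*x + 31*k*x^2 + 21*x^3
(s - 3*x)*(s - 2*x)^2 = s^3 - 7*s^2*x + 16*s*x^2 - 12*x^3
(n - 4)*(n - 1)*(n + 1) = n^3 - 4*n^2 - n + 4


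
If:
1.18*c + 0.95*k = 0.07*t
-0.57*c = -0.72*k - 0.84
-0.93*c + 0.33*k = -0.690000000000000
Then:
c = 0.46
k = -0.81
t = -3.25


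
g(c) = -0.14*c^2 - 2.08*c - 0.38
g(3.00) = -7.88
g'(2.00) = -2.64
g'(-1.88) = -1.55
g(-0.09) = -0.19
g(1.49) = -3.79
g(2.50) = -6.46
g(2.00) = -5.10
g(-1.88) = 3.04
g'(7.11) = -4.07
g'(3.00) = -2.92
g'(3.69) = -3.11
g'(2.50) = -2.78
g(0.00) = -0.38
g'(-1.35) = -1.70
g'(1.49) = -2.50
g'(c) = -0.28*c - 2.08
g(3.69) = -9.96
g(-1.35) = 2.17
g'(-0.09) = -2.05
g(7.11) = -22.25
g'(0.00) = -2.08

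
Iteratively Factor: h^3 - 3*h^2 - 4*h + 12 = (h - 2)*(h^2 - h - 6) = (h - 3)*(h - 2)*(h + 2)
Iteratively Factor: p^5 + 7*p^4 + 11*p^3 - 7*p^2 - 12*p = (p)*(p^4 + 7*p^3 + 11*p^2 - 7*p - 12) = p*(p + 4)*(p^3 + 3*p^2 - p - 3) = p*(p - 1)*(p + 4)*(p^2 + 4*p + 3) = p*(p - 1)*(p + 1)*(p + 4)*(p + 3)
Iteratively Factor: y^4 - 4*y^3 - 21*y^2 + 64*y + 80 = (y - 4)*(y^3 - 21*y - 20) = (y - 4)*(y + 1)*(y^2 - y - 20) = (y - 5)*(y - 4)*(y + 1)*(y + 4)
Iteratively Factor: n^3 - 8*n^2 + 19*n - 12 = (n - 4)*(n^2 - 4*n + 3) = (n - 4)*(n - 1)*(n - 3)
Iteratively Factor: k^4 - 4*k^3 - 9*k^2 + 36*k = (k - 4)*(k^3 - 9*k) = (k - 4)*(k + 3)*(k^2 - 3*k) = k*(k - 4)*(k + 3)*(k - 3)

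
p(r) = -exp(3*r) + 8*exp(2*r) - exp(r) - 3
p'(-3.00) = -0.01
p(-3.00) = -3.03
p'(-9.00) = 0.00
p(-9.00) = -3.00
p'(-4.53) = -0.01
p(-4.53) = -3.01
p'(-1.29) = 0.87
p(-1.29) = -2.69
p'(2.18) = -833.59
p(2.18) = -78.08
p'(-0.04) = 11.15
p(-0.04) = 2.54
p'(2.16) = -761.57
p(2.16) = -62.13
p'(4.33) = -1221829.31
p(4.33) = -391949.97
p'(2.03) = -404.29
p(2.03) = 11.76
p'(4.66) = -3357935.30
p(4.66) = -1089627.91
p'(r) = -3*exp(3*r) + 16*exp(2*r) - exp(r)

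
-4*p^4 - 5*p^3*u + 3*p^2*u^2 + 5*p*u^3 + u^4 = (-p + u)*(p + u)^2*(4*p + u)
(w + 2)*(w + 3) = w^2 + 5*w + 6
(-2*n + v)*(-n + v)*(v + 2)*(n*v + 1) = 2*n^3*v^2 + 4*n^3*v - 3*n^2*v^3 - 6*n^2*v^2 + 2*n^2*v + 4*n^2 + n*v^4 + 2*n*v^3 - 3*n*v^2 - 6*n*v + v^3 + 2*v^2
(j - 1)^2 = j^2 - 2*j + 1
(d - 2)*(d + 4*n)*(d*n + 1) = d^3*n + 4*d^2*n^2 - 2*d^2*n + d^2 - 8*d*n^2 + 4*d*n - 2*d - 8*n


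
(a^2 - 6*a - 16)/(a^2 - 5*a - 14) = (a - 8)/(a - 7)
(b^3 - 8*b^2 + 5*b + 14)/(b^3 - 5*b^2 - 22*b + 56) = (b + 1)/(b + 4)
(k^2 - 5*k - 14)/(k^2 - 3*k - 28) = (k + 2)/(k + 4)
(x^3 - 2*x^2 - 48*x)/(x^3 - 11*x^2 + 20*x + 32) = x*(x + 6)/(x^2 - 3*x - 4)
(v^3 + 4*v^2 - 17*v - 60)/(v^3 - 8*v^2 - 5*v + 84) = (v + 5)/(v - 7)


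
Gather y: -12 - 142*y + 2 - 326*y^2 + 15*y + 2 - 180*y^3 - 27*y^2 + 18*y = -180*y^3 - 353*y^2 - 109*y - 8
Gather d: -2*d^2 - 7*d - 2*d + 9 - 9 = -2*d^2 - 9*d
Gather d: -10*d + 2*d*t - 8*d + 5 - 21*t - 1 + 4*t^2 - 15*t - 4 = d*(2*t - 18) + 4*t^2 - 36*t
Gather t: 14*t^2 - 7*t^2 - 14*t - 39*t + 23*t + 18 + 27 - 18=7*t^2 - 30*t + 27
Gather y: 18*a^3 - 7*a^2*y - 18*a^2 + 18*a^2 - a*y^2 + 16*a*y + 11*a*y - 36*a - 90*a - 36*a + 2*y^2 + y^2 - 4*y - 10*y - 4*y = 18*a^3 - 162*a + y^2*(3 - a) + y*(-7*a^2 + 27*a - 18)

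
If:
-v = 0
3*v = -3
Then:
No Solution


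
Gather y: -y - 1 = -y - 1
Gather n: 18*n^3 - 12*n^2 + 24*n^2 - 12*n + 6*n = 18*n^3 + 12*n^2 - 6*n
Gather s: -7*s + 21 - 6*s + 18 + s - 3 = 36 - 12*s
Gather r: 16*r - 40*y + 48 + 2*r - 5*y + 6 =18*r - 45*y + 54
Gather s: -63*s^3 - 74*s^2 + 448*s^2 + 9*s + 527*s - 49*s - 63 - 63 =-63*s^3 + 374*s^2 + 487*s - 126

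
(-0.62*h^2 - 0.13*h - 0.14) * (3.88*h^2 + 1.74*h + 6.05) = -2.4056*h^4 - 1.5832*h^3 - 4.5204*h^2 - 1.0301*h - 0.847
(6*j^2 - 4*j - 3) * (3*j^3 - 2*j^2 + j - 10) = 18*j^5 - 24*j^4 + 5*j^3 - 58*j^2 + 37*j + 30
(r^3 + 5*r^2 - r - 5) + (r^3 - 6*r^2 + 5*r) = 2*r^3 - r^2 + 4*r - 5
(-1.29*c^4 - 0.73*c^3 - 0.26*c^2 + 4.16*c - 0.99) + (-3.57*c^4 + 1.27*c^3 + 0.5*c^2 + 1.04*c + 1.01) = -4.86*c^4 + 0.54*c^3 + 0.24*c^2 + 5.2*c + 0.02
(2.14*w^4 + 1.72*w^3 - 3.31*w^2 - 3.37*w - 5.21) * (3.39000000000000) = 7.2546*w^4 + 5.8308*w^3 - 11.2209*w^2 - 11.4243*w - 17.6619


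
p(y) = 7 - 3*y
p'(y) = -3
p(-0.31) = 7.93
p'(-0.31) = -3.00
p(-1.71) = 12.13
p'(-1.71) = -3.00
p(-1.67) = 12.01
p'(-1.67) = -3.00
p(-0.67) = 9.01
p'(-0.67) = -3.00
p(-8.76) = 33.28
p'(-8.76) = -3.00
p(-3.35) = 17.05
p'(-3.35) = -3.00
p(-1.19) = 10.57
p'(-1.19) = -3.00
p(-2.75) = 15.25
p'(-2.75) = -3.00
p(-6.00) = 25.00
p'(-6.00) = -3.00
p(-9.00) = 34.00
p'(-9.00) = -3.00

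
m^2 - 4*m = m*(m - 4)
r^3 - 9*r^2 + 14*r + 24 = (r - 6)*(r - 4)*(r + 1)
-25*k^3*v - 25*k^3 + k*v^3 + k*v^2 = (-5*k + v)*(5*k + v)*(k*v + k)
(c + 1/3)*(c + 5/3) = c^2 + 2*c + 5/9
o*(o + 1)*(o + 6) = o^3 + 7*o^2 + 6*o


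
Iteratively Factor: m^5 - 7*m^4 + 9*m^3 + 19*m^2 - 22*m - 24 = (m - 3)*(m^4 - 4*m^3 - 3*m^2 + 10*m + 8) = (m - 3)*(m + 1)*(m^3 - 5*m^2 + 2*m + 8) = (m - 3)*(m + 1)^2*(m^2 - 6*m + 8) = (m - 4)*(m - 3)*(m + 1)^2*(m - 2)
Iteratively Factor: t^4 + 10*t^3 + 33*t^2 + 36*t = (t + 3)*(t^3 + 7*t^2 + 12*t) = (t + 3)^2*(t^2 + 4*t) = t*(t + 3)^2*(t + 4)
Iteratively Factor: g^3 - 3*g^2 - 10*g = (g + 2)*(g^2 - 5*g) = (g - 5)*(g + 2)*(g)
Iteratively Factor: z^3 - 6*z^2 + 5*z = (z - 1)*(z^2 - 5*z) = z*(z - 1)*(z - 5)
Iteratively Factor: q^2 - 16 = (q + 4)*(q - 4)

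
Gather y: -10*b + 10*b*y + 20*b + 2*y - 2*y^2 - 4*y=10*b - 2*y^2 + y*(10*b - 2)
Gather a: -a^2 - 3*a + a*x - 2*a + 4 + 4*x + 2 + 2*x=-a^2 + a*(x - 5) + 6*x + 6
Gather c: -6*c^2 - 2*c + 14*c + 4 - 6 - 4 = -6*c^2 + 12*c - 6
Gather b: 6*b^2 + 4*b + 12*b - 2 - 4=6*b^2 + 16*b - 6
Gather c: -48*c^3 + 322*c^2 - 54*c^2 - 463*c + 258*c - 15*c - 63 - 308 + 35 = -48*c^3 + 268*c^2 - 220*c - 336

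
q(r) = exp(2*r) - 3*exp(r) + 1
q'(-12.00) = 0.00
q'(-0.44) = -1.10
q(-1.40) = 0.32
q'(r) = 2*exp(2*r) - 3*exp(r)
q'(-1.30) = -0.67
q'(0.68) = 1.87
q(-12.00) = 1.00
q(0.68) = -1.03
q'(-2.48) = -0.24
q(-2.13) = 0.66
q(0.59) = -1.16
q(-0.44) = -0.52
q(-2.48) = 0.76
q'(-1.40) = -0.62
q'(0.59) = 1.10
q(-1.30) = 0.26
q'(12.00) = 52977755995.31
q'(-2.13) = -0.33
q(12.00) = 26488633866.47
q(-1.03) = 0.06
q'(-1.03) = -0.82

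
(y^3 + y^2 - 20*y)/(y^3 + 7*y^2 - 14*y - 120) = y/(y + 6)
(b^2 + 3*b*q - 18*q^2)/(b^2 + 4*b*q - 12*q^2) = (-b + 3*q)/(-b + 2*q)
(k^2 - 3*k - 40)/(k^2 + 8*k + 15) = (k - 8)/(k + 3)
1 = 1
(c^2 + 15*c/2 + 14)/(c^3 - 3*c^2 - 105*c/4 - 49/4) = 2*(c + 4)/(2*c^2 - 13*c - 7)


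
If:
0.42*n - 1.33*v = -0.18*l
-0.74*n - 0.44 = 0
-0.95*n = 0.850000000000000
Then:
No Solution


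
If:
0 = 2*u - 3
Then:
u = 3/2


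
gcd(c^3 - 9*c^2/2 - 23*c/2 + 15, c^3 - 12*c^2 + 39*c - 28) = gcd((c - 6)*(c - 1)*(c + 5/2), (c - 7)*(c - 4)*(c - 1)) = c - 1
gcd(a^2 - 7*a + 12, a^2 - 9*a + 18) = a - 3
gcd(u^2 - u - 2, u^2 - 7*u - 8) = u + 1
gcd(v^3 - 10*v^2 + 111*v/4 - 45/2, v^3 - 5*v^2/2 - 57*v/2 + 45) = v^2 - 15*v/2 + 9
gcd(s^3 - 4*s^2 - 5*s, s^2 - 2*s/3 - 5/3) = s + 1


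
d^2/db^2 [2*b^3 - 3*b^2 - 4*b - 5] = 12*b - 6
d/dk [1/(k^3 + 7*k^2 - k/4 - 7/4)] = 4*(-12*k^2 - 56*k + 1)/(4*k^3 + 28*k^2 - k - 7)^2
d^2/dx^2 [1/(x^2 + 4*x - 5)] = 2*(-x^2 - 4*x + 4*(x + 2)^2 + 5)/(x^2 + 4*x - 5)^3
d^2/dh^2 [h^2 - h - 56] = 2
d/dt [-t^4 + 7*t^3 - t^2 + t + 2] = -4*t^3 + 21*t^2 - 2*t + 1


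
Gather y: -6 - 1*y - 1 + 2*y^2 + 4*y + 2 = 2*y^2 + 3*y - 5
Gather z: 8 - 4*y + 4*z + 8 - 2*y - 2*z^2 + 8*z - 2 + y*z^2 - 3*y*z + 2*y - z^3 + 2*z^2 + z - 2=y*z^2 - 4*y - z^3 + z*(13 - 3*y) + 12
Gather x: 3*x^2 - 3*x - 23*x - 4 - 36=3*x^2 - 26*x - 40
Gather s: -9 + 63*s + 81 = 63*s + 72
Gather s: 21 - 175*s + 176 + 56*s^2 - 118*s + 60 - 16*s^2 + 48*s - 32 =40*s^2 - 245*s + 225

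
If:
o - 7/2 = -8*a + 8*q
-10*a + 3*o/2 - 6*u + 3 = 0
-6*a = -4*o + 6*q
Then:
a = 93/232 - 39*u/29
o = 39/58 - 144*u/29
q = 11/232 - 57*u/29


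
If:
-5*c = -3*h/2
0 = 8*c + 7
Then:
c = -7/8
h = -35/12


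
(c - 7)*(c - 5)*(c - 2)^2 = c^4 - 16*c^3 + 87*c^2 - 188*c + 140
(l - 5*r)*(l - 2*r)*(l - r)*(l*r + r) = l^4*r - 8*l^3*r^2 + l^3*r + 17*l^2*r^3 - 8*l^2*r^2 - 10*l*r^4 + 17*l*r^3 - 10*r^4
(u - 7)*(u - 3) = u^2 - 10*u + 21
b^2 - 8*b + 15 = (b - 5)*(b - 3)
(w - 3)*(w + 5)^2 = w^3 + 7*w^2 - 5*w - 75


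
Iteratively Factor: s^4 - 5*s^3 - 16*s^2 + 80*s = (s + 4)*(s^3 - 9*s^2 + 20*s) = (s - 4)*(s + 4)*(s^2 - 5*s) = s*(s - 4)*(s + 4)*(s - 5)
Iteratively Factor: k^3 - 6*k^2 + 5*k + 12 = (k - 3)*(k^2 - 3*k - 4) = (k - 4)*(k - 3)*(k + 1)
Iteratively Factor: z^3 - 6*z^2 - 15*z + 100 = (z + 4)*(z^2 - 10*z + 25) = (z - 5)*(z + 4)*(z - 5)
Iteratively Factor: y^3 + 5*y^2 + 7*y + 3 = (y + 3)*(y^2 + 2*y + 1) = (y + 1)*(y + 3)*(y + 1)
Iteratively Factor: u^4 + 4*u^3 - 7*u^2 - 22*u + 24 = (u + 4)*(u^3 - 7*u + 6) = (u - 2)*(u + 4)*(u^2 + 2*u - 3) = (u - 2)*(u - 1)*(u + 4)*(u + 3)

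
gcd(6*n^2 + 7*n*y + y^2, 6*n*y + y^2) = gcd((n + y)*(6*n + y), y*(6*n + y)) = 6*n + y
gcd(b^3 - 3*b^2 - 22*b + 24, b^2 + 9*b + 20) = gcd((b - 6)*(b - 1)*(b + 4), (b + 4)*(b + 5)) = b + 4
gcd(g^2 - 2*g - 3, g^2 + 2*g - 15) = g - 3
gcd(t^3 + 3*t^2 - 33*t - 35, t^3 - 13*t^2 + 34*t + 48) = t + 1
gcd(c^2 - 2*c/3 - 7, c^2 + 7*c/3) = c + 7/3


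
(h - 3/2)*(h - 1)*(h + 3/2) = h^3 - h^2 - 9*h/4 + 9/4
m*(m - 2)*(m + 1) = m^3 - m^2 - 2*m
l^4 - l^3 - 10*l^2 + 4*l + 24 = (l - 3)*(l - 2)*(l + 2)^2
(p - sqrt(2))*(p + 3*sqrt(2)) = p^2 + 2*sqrt(2)*p - 6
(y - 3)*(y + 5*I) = y^2 - 3*y + 5*I*y - 15*I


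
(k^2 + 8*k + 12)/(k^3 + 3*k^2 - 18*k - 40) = (k + 6)/(k^2 + k - 20)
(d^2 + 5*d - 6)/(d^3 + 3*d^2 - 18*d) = (d - 1)/(d*(d - 3))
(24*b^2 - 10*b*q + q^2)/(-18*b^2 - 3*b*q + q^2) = (-4*b + q)/(3*b + q)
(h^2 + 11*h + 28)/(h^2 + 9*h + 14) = (h + 4)/(h + 2)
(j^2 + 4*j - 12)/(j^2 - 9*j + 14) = (j + 6)/(j - 7)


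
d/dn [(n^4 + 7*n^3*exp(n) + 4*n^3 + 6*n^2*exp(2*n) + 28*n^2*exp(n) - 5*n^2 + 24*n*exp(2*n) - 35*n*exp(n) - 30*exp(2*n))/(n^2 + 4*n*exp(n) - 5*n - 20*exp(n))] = ((n^2 + 4*n*exp(n) - 5*n - 20*exp(n))*(7*n^3*exp(n) + 4*n^3 + 12*n^2*exp(2*n) + 49*n^2*exp(n) + 12*n^2 + 60*n*exp(2*n) + 21*n*exp(n) - 10*n - 36*exp(2*n) - 35*exp(n)) - (4*n*exp(n) + 2*n - 16*exp(n) - 5)*(n^4 + 7*n^3*exp(n) + 4*n^3 + 6*n^2*exp(2*n) + 28*n^2*exp(n) - 5*n^2 + 24*n*exp(2*n) - 35*n*exp(n) - 30*exp(2*n)))/(n^2 + 4*n*exp(n) - 5*n - 20*exp(n))^2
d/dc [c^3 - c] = 3*c^2 - 1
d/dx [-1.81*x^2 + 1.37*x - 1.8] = 1.37 - 3.62*x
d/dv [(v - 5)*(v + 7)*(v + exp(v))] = (v - 5)*(v + 7)*(exp(v) + 1) + (v - 5)*(v + exp(v)) + (v + 7)*(v + exp(v))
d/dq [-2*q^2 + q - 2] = 1 - 4*q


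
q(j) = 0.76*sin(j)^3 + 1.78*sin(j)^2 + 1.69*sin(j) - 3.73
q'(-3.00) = -1.22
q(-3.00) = -3.94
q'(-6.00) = 2.75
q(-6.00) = -3.10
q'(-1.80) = -0.09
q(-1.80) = -4.39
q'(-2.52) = -0.32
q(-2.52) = -4.26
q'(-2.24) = -0.19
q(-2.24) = -4.33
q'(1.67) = -0.74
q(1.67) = 0.46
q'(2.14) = -3.40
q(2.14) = -0.59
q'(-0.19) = 1.08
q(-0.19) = -3.99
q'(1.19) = 2.59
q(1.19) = -0.02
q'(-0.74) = 0.24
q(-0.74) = -4.29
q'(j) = 2.28*sin(j)^2*cos(j) + 3.56*sin(j)*cos(j) + 1.69*cos(j)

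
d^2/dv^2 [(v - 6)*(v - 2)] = 2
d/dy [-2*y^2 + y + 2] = 1 - 4*y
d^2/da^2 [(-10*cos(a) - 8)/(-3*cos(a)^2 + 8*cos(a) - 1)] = 4*(405*(1 - cos(2*a))^2*cos(a) + 264*(1 - cos(2*a))^2 + 1318*cos(a) + 1120*cos(2*a) - 108*cos(3*a) - 90*cos(5*a) - 2208)/(16*cos(a) - 3*cos(2*a) - 5)^3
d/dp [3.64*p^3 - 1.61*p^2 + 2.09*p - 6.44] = 10.92*p^2 - 3.22*p + 2.09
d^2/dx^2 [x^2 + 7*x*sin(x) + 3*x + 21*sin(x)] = -7*x*sin(x) - 21*sin(x) + 14*cos(x) + 2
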